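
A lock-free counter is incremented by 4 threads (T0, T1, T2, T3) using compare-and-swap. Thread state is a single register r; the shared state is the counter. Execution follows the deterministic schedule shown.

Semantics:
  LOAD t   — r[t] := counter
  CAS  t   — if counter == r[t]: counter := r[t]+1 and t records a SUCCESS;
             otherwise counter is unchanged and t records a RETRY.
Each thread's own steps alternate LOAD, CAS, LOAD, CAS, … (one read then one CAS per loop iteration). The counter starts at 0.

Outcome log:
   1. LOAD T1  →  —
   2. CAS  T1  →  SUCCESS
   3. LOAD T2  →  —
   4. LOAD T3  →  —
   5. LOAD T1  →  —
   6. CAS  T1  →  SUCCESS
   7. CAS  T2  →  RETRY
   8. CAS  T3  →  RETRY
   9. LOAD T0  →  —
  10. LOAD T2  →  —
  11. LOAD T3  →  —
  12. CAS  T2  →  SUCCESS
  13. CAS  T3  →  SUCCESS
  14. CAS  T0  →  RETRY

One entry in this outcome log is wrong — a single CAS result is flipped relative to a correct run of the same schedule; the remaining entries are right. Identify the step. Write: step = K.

step = 13

Correct run:
[1] T1.load  rd  (counter 0, T1.r 0)
[2] T1.cas  hit  (counter 1, T1.r 0)
[3] T2.load  rd  (counter 1, T2.r 1)
[4] T3.load  rd  (counter 1, T3.r 1)
[5] T1.load  rd  (counter 1, T1.r 1)
[6] T1.cas  hit  (counter 2, T1.r 1)
[7] T2.cas  miss  (counter 2, T2.r 1)
[8] T3.cas  miss  (counter 2, T3.r 1)
[9] T0.load  rd  (counter 2, T0.r 2)
[10] T2.load  rd  (counter 2, T2.r 2)
[11] T3.load  rd  (counter 2, T3.r 2)
[12] T2.cas  hit  (counter 3, T2.r 2)
[13] T3.cas  miss  (counter 3, T3.r 2)
[14] T0.cas  miss  (counter 3, T0.r 2)
Flip is step 13.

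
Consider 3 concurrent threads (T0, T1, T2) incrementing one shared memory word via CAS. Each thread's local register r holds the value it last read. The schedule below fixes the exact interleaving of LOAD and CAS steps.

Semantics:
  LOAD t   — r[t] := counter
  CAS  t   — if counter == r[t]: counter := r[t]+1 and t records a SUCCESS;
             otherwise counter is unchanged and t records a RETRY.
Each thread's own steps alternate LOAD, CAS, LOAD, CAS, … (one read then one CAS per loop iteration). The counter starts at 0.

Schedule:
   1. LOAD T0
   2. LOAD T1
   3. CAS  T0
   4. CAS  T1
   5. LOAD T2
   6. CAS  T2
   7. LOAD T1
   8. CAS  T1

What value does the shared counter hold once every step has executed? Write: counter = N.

counter = 3

1. LOAD T0 → mem=0 r[T0]=0 [LOAD]
2. LOAD T1 → mem=0 r[T1]=0 [LOAD]
3. CAS T0 → mem=1 r[T0]=0 [OK]
4. CAS T1 → mem=1 r[T1]=0 [RETRY]
5. LOAD T2 → mem=1 r[T2]=1 [LOAD]
6. CAS T2 → mem=2 r[T2]=1 [OK]
7. LOAD T1 → mem=2 r[T1]=2 [LOAD]
8. CAS T1 → mem=3 r[T1]=2 [OK]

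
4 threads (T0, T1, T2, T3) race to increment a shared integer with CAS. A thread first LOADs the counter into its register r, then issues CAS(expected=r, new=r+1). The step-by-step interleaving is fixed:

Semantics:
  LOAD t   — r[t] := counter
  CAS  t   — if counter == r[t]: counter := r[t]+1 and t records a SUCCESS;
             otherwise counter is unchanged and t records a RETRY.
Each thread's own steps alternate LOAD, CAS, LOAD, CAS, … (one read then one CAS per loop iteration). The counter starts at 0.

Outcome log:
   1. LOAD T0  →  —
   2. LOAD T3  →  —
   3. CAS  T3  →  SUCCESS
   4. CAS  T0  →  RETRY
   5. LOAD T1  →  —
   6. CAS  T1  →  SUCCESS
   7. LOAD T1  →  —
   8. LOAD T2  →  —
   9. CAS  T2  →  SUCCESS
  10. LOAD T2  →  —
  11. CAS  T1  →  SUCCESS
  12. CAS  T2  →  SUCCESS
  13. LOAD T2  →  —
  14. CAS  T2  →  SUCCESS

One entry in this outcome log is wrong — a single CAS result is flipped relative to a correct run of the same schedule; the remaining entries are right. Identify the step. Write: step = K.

Reference trace:
T0 LOAD — after: cnt=0, r=0 — load
T3 LOAD — after: cnt=0, r=0 — load
T3 CAS — after: cnt=1, r=0 — ok
T0 CAS — after: cnt=1, r=0 — retry
T1 LOAD — after: cnt=1, r=1 — load
T1 CAS — after: cnt=2, r=1 — ok
T1 LOAD — after: cnt=2, r=2 — load
T2 LOAD — after: cnt=2, r=2 — load
T2 CAS — after: cnt=3, r=2 — ok
T2 LOAD — after: cnt=3, r=3 — load
T1 CAS — after: cnt=3, r=2 — retry
T2 CAS — after: cnt=4, r=3 — ok
T2 LOAD — after: cnt=4, r=4 — load
T2 CAS — after: cnt=5, r=4 — ok
Mismatch at 11.

step = 11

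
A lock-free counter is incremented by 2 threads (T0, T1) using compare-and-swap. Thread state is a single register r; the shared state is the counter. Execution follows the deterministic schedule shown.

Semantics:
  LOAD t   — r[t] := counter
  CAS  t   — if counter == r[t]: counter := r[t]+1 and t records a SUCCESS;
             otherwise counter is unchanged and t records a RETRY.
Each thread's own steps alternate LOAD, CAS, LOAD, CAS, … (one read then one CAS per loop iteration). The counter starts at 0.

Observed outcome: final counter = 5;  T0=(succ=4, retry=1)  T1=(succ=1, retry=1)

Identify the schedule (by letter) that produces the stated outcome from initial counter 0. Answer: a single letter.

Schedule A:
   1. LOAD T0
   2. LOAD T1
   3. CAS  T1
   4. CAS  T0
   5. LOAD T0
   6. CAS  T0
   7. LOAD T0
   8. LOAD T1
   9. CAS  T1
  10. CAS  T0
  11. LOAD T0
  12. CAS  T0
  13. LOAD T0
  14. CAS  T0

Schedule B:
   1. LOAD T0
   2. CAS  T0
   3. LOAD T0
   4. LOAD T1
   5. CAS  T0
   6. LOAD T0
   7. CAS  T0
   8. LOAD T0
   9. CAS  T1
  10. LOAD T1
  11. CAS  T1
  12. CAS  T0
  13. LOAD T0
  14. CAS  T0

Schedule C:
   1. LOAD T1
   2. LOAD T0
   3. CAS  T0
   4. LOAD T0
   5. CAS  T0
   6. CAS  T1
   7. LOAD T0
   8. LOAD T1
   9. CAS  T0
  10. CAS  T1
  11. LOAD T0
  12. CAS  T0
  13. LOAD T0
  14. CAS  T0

B

Tracing schedule B:
step 1: T0 LOAD ⇒ load; ctr=0 reg=0
step 2: T0 CAS ⇒ ok; ctr=1 reg=0
step 3: T0 LOAD ⇒ load; ctr=1 reg=1
step 4: T1 LOAD ⇒ load; ctr=1 reg=1
step 5: T0 CAS ⇒ ok; ctr=2 reg=1
step 6: T0 LOAD ⇒ load; ctr=2 reg=2
step 7: T0 CAS ⇒ ok; ctr=3 reg=2
step 8: T0 LOAD ⇒ load; ctr=3 reg=3
step 9: T1 CAS ⇒ retry; ctr=3 reg=1
step 10: T1 LOAD ⇒ load; ctr=3 reg=3
step 11: T1 CAS ⇒ ok; ctr=4 reg=3
step 12: T0 CAS ⇒ retry; ctr=4 reg=3
step 13: T0 LOAD ⇒ load; ctr=4 reg=4
step 14: T0 CAS ⇒ ok; ctr=5 reg=4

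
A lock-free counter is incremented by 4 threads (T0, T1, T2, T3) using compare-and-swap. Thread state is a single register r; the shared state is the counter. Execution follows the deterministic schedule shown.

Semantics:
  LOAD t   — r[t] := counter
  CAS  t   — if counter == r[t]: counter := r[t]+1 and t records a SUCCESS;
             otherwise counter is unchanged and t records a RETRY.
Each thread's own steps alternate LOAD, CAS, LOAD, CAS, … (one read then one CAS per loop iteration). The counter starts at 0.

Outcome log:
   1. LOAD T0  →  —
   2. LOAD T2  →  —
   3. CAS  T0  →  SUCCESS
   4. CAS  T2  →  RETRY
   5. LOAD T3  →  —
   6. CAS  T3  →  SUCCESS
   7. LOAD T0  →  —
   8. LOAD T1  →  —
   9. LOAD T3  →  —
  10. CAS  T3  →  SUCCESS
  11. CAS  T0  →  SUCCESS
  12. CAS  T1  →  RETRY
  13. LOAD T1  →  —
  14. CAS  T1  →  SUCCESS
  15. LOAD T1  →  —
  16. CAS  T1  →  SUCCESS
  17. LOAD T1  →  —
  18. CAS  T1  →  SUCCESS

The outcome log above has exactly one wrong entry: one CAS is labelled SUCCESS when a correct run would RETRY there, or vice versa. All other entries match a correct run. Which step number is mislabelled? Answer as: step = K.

Reference trace:
#1 T0 reads 0
#2 T2 reads 0
#3 T0 CAS(0→1) writes; counter now 1
#4 T2 CAS(0→1) fails; counter now 1
#5 T3 reads 1
#6 T3 CAS(1→2) writes; counter now 2
#7 T0 reads 2
#8 T1 reads 2
#9 T3 reads 2
#10 T3 CAS(2→3) writes; counter now 3
#11 T0 CAS(2→3) fails; counter now 3
#12 T1 CAS(2→3) fails; counter now 3
#13 T1 reads 3
#14 T1 CAS(3→4) writes; counter now 4
#15 T1 reads 4
#16 T1 CAS(4→5) writes; counter now 5
#17 T1 reads 5
#18 T1 CAS(5→6) writes; counter now 6
Log disagrees first at step 11.

step = 11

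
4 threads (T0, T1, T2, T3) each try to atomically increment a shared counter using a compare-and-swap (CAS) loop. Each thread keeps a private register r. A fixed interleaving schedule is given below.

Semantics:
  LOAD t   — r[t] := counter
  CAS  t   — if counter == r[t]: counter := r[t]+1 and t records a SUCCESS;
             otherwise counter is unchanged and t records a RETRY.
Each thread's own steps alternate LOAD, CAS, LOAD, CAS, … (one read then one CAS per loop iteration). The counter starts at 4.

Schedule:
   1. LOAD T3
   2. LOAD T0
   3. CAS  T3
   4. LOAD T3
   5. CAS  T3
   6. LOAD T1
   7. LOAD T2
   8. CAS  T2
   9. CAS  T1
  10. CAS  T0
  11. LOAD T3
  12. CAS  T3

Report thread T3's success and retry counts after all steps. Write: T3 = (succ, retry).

T3 = (3, 0)

#1 T3 reads 4
#2 T0 reads 4
#3 T3 CAS(4→5) writes; counter now 5
#4 T3 reads 5
#5 T3 CAS(5→6) writes; counter now 6
#6 T1 reads 6
#7 T2 reads 6
#8 T2 CAS(6→7) writes; counter now 7
#9 T1 CAS(6→7) fails; counter now 7
#10 T0 CAS(4→5) fails; counter now 7
#11 T3 reads 7
#12 T3 CAS(7→8) writes; counter now 8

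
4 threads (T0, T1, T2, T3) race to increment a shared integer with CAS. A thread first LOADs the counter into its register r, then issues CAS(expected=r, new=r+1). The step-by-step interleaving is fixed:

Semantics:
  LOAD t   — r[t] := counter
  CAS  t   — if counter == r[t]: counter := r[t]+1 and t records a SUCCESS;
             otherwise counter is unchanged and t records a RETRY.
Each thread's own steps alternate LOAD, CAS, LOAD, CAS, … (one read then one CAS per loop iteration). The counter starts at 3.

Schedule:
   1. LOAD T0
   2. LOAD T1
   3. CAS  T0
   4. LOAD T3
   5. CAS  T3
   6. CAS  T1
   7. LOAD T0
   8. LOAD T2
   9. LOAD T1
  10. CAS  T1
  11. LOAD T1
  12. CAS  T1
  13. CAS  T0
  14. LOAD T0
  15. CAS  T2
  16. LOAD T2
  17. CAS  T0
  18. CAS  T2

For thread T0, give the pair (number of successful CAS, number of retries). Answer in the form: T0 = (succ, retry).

T0 = (2, 1)

1. LOAD T0 → mem=3 r[T0]=3 [LOAD]
2. LOAD T1 → mem=3 r[T1]=3 [LOAD]
3. CAS T0 → mem=4 r[T0]=3 [OK]
4. LOAD T3 → mem=4 r[T3]=4 [LOAD]
5. CAS T3 → mem=5 r[T3]=4 [OK]
6. CAS T1 → mem=5 r[T1]=3 [RETRY]
7. LOAD T0 → mem=5 r[T0]=5 [LOAD]
8. LOAD T2 → mem=5 r[T2]=5 [LOAD]
9. LOAD T1 → mem=5 r[T1]=5 [LOAD]
10. CAS T1 → mem=6 r[T1]=5 [OK]
11. LOAD T1 → mem=6 r[T1]=6 [LOAD]
12. CAS T1 → mem=7 r[T1]=6 [OK]
13. CAS T0 → mem=7 r[T0]=5 [RETRY]
14. LOAD T0 → mem=7 r[T0]=7 [LOAD]
15. CAS T2 → mem=7 r[T2]=5 [RETRY]
16. LOAD T2 → mem=7 r[T2]=7 [LOAD]
17. CAS T0 → mem=8 r[T0]=7 [OK]
18. CAS T2 → mem=8 r[T2]=7 [RETRY]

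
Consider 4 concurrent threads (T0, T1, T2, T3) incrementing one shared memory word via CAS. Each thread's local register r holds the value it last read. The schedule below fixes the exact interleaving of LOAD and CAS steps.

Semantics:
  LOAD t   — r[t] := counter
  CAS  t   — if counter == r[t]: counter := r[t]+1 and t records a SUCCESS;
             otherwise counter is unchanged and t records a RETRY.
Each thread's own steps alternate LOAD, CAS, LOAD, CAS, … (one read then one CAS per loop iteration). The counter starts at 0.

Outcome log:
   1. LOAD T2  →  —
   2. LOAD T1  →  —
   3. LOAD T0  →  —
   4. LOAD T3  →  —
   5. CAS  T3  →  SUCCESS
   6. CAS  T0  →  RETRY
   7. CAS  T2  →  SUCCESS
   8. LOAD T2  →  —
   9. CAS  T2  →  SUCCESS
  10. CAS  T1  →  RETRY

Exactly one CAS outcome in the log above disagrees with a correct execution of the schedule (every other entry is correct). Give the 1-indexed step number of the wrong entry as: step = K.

step = 7

Correct run:
   1) LOAD T2:  M=0  r_T2=0
   2) LOAD T1:  M=0  r_T1=0
   3) LOAD T0:  M=0  r_T0=0
   4) LOAD T3:  M=0  r_T3=0
   5) CAS  T3:  M=1  r_T3=0 ✓
   6) CAS  T0:  M=1  r_T0=0 ✗
   7) CAS  T2:  M=1  r_T2=0 ✗
   8) LOAD T2:  M=1  r_T2=1
   9) CAS  T2:  M=2  r_T2=1 ✓
  10) CAS  T1:  M=2  r_T1=0 ✗
Log disagrees first at step 7.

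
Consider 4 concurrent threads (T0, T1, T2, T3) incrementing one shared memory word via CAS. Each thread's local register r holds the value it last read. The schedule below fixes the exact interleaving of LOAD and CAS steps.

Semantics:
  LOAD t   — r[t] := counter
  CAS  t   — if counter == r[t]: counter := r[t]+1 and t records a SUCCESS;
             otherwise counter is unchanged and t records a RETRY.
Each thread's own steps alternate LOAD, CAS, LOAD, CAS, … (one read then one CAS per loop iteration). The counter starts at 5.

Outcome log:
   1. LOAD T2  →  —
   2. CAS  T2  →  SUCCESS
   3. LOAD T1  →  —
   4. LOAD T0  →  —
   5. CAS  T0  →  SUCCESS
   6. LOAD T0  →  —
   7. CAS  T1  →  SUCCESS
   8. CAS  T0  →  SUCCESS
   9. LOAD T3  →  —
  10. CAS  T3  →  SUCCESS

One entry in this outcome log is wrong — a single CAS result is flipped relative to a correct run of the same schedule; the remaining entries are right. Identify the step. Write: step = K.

step = 7

Correct run:
   1) LOAD T2:  M=5  r_T2=5
   2) CAS  T2:  M=6  r_T2=5 ✓
   3) LOAD T1:  M=6  r_T1=6
   4) LOAD T0:  M=6  r_T0=6
   5) CAS  T0:  M=7  r_T0=6 ✓
   6) LOAD T0:  M=7  r_T0=7
   7) CAS  T1:  M=7  r_T1=6 ✗
   8) CAS  T0:  M=8  r_T0=7 ✓
   9) LOAD T3:  M=8  r_T3=8
  10) CAS  T3:  M=9  r_T3=8 ✓
Mismatch at 7.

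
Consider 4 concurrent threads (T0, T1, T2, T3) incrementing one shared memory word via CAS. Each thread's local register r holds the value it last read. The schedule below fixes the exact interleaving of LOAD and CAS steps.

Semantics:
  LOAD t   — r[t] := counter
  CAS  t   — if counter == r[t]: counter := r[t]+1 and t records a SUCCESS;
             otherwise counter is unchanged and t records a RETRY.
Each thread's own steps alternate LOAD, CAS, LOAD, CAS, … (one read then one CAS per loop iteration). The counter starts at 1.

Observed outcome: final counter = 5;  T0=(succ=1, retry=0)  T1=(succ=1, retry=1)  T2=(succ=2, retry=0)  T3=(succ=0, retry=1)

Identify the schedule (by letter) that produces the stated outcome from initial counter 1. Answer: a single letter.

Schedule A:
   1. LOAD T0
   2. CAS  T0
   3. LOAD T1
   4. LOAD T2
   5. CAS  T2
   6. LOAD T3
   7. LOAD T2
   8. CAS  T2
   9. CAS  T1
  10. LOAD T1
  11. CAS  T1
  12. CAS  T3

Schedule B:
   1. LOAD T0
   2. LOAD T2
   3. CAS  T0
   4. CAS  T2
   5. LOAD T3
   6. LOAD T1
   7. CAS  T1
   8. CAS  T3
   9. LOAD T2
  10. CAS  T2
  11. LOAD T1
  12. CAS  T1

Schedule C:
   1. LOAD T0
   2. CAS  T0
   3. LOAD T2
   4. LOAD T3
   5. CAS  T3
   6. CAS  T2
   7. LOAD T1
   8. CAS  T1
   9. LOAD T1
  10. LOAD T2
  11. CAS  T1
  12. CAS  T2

A

Run A:
1. LOAD T0 → mem=1 r[T0]=1 [LOAD]
2. CAS T0 → mem=2 r[T0]=1 [OK]
3. LOAD T1 → mem=2 r[T1]=2 [LOAD]
4. LOAD T2 → mem=2 r[T2]=2 [LOAD]
5. CAS T2 → mem=3 r[T2]=2 [OK]
6. LOAD T3 → mem=3 r[T3]=3 [LOAD]
7. LOAD T2 → mem=3 r[T2]=3 [LOAD]
8. CAS T2 → mem=4 r[T2]=3 [OK]
9. CAS T1 → mem=4 r[T1]=2 [RETRY]
10. LOAD T1 → mem=4 r[T1]=4 [LOAD]
11. CAS T1 → mem=5 r[T1]=4 [OK]
12. CAS T3 → mem=5 r[T3]=3 [RETRY]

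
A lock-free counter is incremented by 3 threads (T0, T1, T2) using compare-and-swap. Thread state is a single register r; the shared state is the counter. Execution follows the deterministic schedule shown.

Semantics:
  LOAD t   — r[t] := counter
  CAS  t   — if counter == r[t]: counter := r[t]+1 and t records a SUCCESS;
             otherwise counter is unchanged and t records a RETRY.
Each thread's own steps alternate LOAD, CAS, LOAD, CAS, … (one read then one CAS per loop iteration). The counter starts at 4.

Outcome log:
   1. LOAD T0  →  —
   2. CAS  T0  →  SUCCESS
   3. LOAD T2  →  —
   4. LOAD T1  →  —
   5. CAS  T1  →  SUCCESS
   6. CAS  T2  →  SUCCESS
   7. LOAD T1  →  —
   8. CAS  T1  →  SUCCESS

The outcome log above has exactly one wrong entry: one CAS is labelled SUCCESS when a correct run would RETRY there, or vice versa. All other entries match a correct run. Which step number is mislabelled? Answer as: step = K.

Re-executing:
[1] T0.load  rd  (counter 4, T0.r 4)
[2] T0.cas  hit  (counter 5, T0.r 4)
[3] T2.load  rd  (counter 5, T2.r 5)
[4] T1.load  rd  (counter 5, T1.r 5)
[5] T1.cas  hit  (counter 6, T1.r 5)
[6] T2.cas  miss  (counter 6, T2.r 5)
[7] T1.load  rd  (counter 6, T1.r 6)
[8] T1.cas  hit  (counter 7, T1.r 6)
Log disagrees first at step 6.

step = 6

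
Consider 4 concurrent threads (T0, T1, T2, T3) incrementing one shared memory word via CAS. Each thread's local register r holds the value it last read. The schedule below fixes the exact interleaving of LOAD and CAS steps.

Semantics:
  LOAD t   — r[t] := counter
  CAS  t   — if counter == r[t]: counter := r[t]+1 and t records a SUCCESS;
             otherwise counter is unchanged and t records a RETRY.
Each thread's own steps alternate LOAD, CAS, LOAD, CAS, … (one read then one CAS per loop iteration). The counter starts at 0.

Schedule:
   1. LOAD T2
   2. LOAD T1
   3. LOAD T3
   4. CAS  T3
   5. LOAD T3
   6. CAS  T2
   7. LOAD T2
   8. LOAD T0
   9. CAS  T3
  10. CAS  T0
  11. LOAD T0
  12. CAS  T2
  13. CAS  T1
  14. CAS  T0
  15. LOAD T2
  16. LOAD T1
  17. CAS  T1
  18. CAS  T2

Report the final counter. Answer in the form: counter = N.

counter = 4

#1 T2 reads 0
#2 T1 reads 0
#3 T3 reads 0
#4 T3 CAS(0→1) writes; counter now 1
#5 T3 reads 1
#6 T2 CAS(0→1) fails; counter now 1
#7 T2 reads 1
#8 T0 reads 1
#9 T3 CAS(1→2) writes; counter now 2
#10 T0 CAS(1→2) fails; counter now 2
#11 T0 reads 2
#12 T2 CAS(1→2) fails; counter now 2
#13 T1 CAS(0→1) fails; counter now 2
#14 T0 CAS(2→3) writes; counter now 3
#15 T2 reads 3
#16 T1 reads 3
#17 T1 CAS(3→4) writes; counter now 4
#18 T2 CAS(3→4) fails; counter now 4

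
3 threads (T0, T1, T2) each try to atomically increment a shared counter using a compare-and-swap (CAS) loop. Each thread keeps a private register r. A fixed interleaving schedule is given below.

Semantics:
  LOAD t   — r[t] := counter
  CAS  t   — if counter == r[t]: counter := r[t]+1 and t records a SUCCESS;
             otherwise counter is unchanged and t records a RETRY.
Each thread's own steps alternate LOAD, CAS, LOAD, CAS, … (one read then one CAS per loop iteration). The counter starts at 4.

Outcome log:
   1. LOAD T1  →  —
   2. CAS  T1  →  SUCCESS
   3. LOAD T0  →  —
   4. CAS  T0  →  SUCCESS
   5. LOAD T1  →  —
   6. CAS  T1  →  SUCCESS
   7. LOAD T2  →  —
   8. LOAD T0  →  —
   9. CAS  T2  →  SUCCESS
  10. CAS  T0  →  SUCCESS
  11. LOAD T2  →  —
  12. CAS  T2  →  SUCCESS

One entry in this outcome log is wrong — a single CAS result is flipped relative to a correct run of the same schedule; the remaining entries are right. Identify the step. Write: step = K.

step = 10

Reference trace:
1. LOAD T1 → mem=4 r[T1]=4 [LOAD]
2. CAS T1 → mem=5 r[T1]=4 [OK]
3. LOAD T0 → mem=5 r[T0]=5 [LOAD]
4. CAS T0 → mem=6 r[T0]=5 [OK]
5. LOAD T1 → mem=6 r[T1]=6 [LOAD]
6. CAS T1 → mem=7 r[T1]=6 [OK]
7. LOAD T2 → mem=7 r[T2]=7 [LOAD]
8. LOAD T0 → mem=7 r[T0]=7 [LOAD]
9. CAS T2 → mem=8 r[T2]=7 [OK]
10. CAS T0 → mem=8 r[T0]=7 [RETRY]
11. LOAD T2 → mem=8 r[T2]=8 [LOAD]
12. CAS T2 → mem=9 r[T2]=8 [OK]
Log disagrees first at step 10.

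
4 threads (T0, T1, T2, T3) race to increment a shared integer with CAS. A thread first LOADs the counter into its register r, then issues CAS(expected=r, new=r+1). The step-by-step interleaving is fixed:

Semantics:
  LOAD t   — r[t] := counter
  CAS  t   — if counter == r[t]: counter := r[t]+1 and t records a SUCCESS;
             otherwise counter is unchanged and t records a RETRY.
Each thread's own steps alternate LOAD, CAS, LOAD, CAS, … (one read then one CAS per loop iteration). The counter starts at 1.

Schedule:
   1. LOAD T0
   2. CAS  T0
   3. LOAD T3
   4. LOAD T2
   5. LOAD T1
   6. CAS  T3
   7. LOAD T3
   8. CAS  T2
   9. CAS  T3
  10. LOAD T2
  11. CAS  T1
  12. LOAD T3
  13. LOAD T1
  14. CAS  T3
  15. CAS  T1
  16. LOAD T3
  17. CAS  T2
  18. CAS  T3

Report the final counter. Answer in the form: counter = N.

step 1: T0 LOAD ⇒ load; ctr=1 reg=1
step 2: T0 CAS ⇒ ok; ctr=2 reg=1
step 3: T3 LOAD ⇒ load; ctr=2 reg=2
step 4: T2 LOAD ⇒ load; ctr=2 reg=2
step 5: T1 LOAD ⇒ load; ctr=2 reg=2
step 6: T3 CAS ⇒ ok; ctr=3 reg=2
step 7: T3 LOAD ⇒ load; ctr=3 reg=3
step 8: T2 CAS ⇒ retry; ctr=3 reg=2
step 9: T3 CAS ⇒ ok; ctr=4 reg=3
step 10: T2 LOAD ⇒ load; ctr=4 reg=4
step 11: T1 CAS ⇒ retry; ctr=4 reg=2
step 12: T3 LOAD ⇒ load; ctr=4 reg=4
step 13: T1 LOAD ⇒ load; ctr=4 reg=4
step 14: T3 CAS ⇒ ok; ctr=5 reg=4
step 15: T1 CAS ⇒ retry; ctr=5 reg=4
step 16: T3 LOAD ⇒ load; ctr=5 reg=5
step 17: T2 CAS ⇒ retry; ctr=5 reg=4
step 18: T3 CAS ⇒ ok; ctr=6 reg=5

counter = 6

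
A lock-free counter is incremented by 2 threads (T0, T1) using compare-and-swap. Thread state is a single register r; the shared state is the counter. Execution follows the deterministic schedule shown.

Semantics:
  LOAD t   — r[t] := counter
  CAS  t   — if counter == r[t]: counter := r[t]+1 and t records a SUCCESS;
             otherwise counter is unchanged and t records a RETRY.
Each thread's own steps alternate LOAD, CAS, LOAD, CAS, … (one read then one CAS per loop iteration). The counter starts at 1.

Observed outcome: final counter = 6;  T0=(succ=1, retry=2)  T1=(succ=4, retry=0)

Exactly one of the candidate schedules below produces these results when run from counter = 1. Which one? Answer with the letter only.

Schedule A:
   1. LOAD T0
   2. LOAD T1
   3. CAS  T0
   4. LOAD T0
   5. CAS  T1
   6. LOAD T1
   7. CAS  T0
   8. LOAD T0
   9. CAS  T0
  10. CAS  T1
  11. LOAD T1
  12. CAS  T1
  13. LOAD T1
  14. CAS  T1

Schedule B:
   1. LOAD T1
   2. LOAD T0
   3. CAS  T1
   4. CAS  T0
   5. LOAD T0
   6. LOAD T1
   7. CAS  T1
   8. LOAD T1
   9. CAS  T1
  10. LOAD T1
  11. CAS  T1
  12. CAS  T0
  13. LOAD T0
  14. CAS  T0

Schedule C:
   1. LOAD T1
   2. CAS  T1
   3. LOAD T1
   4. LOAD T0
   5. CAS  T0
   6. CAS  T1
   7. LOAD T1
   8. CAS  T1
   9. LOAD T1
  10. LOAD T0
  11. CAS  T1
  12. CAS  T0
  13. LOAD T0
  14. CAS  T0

B

Tracing schedule B:
T1 LOAD — after: cnt=1, r=1 — load
T0 LOAD — after: cnt=1, r=1 — load
T1 CAS — after: cnt=2, r=1 — ok
T0 CAS — after: cnt=2, r=1 — retry
T0 LOAD — after: cnt=2, r=2 — load
T1 LOAD — after: cnt=2, r=2 — load
T1 CAS — after: cnt=3, r=2 — ok
T1 LOAD — after: cnt=3, r=3 — load
T1 CAS — after: cnt=4, r=3 — ok
T1 LOAD — after: cnt=4, r=4 — load
T1 CAS — after: cnt=5, r=4 — ok
T0 CAS — after: cnt=5, r=2 — retry
T0 LOAD — after: cnt=5, r=5 — load
T0 CAS — after: cnt=6, r=5 — ok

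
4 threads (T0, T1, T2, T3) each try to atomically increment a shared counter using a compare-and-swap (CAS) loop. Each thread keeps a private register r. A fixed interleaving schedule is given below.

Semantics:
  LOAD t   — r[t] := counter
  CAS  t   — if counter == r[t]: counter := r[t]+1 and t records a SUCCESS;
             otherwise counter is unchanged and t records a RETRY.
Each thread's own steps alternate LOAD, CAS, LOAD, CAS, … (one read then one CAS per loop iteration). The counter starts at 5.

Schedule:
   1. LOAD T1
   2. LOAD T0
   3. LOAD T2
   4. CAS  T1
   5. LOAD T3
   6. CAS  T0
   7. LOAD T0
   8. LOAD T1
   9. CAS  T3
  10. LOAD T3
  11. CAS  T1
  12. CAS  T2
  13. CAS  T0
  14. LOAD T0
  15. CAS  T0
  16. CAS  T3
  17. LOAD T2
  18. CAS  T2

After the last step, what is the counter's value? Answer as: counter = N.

1. LOAD T1 → mem=5 r[T1]=5 [LOAD]
2. LOAD T0 → mem=5 r[T0]=5 [LOAD]
3. LOAD T2 → mem=5 r[T2]=5 [LOAD]
4. CAS T1 → mem=6 r[T1]=5 [OK]
5. LOAD T3 → mem=6 r[T3]=6 [LOAD]
6. CAS T0 → mem=6 r[T0]=5 [RETRY]
7. LOAD T0 → mem=6 r[T0]=6 [LOAD]
8. LOAD T1 → mem=6 r[T1]=6 [LOAD]
9. CAS T3 → mem=7 r[T3]=6 [OK]
10. LOAD T3 → mem=7 r[T3]=7 [LOAD]
11. CAS T1 → mem=7 r[T1]=6 [RETRY]
12. CAS T2 → mem=7 r[T2]=5 [RETRY]
13. CAS T0 → mem=7 r[T0]=6 [RETRY]
14. LOAD T0 → mem=7 r[T0]=7 [LOAD]
15. CAS T0 → mem=8 r[T0]=7 [OK]
16. CAS T3 → mem=8 r[T3]=7 [RETRY]
17. LOAD T2 → mem=8 r[T2]=8 [LOAD]
18. CAS T2 → mem=9 r[T2]=8 [OK]

counter = 9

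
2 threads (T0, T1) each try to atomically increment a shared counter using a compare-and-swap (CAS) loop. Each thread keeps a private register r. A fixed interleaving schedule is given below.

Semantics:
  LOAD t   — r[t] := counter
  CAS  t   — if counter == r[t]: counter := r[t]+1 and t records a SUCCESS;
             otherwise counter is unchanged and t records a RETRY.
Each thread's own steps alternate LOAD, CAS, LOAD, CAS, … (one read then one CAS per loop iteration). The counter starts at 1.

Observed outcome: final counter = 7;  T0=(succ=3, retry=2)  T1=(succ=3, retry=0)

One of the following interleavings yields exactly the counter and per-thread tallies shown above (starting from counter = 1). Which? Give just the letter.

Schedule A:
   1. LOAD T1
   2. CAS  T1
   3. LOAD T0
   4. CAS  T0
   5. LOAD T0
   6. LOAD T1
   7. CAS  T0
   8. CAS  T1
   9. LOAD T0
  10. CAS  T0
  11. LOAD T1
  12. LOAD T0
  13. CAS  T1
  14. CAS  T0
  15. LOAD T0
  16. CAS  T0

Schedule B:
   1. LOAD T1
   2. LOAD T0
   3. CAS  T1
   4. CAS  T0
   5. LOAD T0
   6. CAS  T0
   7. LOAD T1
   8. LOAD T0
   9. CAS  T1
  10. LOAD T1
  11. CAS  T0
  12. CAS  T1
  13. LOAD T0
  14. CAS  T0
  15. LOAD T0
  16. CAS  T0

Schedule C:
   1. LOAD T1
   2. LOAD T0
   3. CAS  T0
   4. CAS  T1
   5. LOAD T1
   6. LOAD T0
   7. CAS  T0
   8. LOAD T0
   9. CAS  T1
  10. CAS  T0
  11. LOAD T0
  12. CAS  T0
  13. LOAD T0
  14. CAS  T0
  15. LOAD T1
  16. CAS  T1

Run B:
#1 T1 reads 1
#2 T0 reads 1
#3 T1 CAS(1→2) writes; counter now 2
#4 T0 CAS(1→2) fails; counter now 2
#5 T0 reads 2
#6 T0 CAS(2→3) writes; counter now 3
#7 T1 reads 3
#8 T0 reads 3
#9 T1 CAS(3→4) writes; counter now 4
#10 T1 reads 4
#11 T0 CAS(3→4) fails; counter now 4
#12 T1 CAS(4→5) writes; counter now 5
#13 T0 reads 5
#14 T0 CAS(5→6) writes; counter now 6
#15 T0 reads 6
#16 T0 CAS(6→7) writes; counter now 7

B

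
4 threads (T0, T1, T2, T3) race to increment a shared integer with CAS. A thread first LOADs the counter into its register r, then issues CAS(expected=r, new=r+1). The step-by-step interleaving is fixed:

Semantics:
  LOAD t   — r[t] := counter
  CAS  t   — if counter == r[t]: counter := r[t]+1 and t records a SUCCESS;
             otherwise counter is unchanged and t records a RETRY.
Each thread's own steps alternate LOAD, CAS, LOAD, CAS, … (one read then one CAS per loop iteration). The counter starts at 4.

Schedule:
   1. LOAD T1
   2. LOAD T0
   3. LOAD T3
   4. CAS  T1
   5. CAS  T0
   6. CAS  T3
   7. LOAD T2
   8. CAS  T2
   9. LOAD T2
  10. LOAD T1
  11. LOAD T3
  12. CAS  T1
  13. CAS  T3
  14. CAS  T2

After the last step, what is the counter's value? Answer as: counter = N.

   1) LOAD T1:  M=4  r_T1=4
   2) LOAD T0:  M=4  r_T0=4
   3) LOAD T3:  M=4  r_T3=4
   4) CAS  T1:  M=5  r_T1=4 ✓
   5) CAS  T0:  M=5  r_T0=4 ✗
   6) CAS  T3:  M=5  r_T3=4 ✗
   7) LOAD T2:  M=5  r_T2=5
   8) CAS  T2:  M=6  r_T2=5 ✓
   9) LOAD T2:  M=6  r_T2=6
  10) LOAD T1:  M=6  r_T1=6
  11) LOAD T3:  M=6  r_T3=6
  12) CAS  T1:  M=7  r_T1=6 ✓
  13) CAS  T3:  M=7  r_T3=6 ✗
  14) CAS  T2:  M=7  r_T2=6 ✗

counter = 7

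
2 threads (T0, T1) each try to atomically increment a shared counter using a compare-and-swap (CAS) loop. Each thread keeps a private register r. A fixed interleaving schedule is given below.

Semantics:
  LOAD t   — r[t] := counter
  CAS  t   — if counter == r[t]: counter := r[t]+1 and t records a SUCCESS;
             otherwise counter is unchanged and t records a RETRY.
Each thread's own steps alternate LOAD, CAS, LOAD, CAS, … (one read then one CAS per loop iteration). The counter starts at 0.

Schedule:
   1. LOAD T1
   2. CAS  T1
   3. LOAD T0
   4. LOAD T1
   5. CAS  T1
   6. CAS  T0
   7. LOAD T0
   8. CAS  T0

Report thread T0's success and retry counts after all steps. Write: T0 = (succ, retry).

T0 = (1, 1)

1. LOAD T1 → mem=0 r[T1]=0 [LOAD]
2. CAS T1 → mem=1 r[T1]=0 [OK]
3. LOAD T0 → mem=1 r[T0]=1 [LOAD]
4. LOAD T1 → mem=1 r[T1]=1 [LOAD]
5. CAS T1 → mem=2 r[T1]=1 [OK]
6. CAS T0 → mem=2 r[T0]=1 [RETRY]
7. LOAD T0 → mem=2 r[T0]=2 [LOAD]
8. CAS T0 → mem=3 r[T0]=2 [OK]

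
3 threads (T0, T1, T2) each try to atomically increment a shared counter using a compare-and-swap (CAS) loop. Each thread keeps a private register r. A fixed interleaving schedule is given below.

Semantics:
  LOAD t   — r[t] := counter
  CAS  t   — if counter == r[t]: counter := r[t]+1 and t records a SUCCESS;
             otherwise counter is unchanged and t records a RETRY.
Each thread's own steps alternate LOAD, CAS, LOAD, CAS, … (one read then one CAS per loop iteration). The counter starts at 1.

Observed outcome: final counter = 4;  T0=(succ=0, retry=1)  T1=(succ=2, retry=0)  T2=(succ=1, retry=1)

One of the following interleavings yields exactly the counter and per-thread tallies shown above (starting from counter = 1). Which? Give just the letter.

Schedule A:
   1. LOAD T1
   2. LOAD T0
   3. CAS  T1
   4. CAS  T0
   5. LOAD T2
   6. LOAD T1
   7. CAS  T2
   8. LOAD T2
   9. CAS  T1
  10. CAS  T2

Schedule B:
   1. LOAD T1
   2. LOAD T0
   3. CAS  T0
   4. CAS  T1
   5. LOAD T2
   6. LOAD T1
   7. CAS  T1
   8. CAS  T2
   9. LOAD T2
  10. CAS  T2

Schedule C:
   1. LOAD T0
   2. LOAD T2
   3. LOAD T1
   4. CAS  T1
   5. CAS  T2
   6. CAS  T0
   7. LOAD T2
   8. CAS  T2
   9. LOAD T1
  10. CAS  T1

C

Run C:
   1) LOAD T0:  M=1  r_T0=1
   2) LOAD T2:  M=1  r_T2=1
   3) LOAD T1:  M=1  r_T1=1
   4) CAS  T1:  M=2  r_T1=1 ✓
   5) CAS  T2:  M=2  r_T2=1 ✗
   6) CAS  T0:  M=2  r_T0=1 ✗
   7) LOAD T2:  M=2  r_T2=2
   8) CAS  T2:  M=3  r_T2=2 ✓
   9) LOAD T1:  M=3  r_T1=3
  10) CAS  T1:  M=4  r_T1=3 ✓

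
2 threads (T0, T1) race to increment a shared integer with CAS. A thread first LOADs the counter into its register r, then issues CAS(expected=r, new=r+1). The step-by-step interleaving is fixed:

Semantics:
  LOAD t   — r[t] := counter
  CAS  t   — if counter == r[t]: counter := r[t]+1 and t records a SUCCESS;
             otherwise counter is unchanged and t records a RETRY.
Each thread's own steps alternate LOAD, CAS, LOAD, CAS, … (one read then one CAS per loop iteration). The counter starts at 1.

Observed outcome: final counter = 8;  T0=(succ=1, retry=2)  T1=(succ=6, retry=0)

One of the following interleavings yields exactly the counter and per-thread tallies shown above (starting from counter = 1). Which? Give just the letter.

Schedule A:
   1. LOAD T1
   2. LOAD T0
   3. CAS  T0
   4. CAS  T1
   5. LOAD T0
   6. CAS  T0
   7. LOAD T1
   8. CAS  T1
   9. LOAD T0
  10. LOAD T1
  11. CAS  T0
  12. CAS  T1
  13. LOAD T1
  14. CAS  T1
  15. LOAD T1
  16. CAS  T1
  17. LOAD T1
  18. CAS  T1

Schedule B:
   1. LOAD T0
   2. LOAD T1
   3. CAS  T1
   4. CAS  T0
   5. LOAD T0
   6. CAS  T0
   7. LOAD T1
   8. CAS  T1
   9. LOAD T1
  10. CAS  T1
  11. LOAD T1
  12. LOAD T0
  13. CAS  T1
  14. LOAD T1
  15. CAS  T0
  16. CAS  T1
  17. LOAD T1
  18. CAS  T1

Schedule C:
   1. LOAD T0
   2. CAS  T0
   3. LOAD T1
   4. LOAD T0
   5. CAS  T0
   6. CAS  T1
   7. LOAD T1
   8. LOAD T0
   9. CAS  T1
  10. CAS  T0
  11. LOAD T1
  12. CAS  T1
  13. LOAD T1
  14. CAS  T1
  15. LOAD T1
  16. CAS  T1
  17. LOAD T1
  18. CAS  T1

B

Tracing schedule B:
T0 LOAD — after: cnt=1, r=1 — load
T1 LOAD — after: cnt=1, r=1 — load
T1 CAS — after: cnt=2, r=1 — ok
T0 CAS — after: cnt=2, r=1 — retry
T0 LOAD — after: cnt=2, r=2 — load
T0 CAS — after: cnt=3, r=2 — ok
T1 LOAD — after: cnt=3, r=3 — load
T1 CAS — after: cnt=4, r=3 — ok
T1 LOAD — after: cnt=4, r=4 — load
T1 CAS — after: cnt=5, r=4 — ok
T1 LOAD — after: cnt=5, r=5 — load
T0 LOAD — after: cnt=5, r=5 — load
T1 CAS — after: cnt=6, r=5 — ok
T1 LOAD — after: cnt=6, r=6 — load
T0 CAS — after: cnt=6, r=5 — retry
T1 CAS — after: cnt=7, r=6 — ok
T1 LOAD — after: cnt=7, r=7 — load
T1 CAS — after: cnt=8, r=7 — ok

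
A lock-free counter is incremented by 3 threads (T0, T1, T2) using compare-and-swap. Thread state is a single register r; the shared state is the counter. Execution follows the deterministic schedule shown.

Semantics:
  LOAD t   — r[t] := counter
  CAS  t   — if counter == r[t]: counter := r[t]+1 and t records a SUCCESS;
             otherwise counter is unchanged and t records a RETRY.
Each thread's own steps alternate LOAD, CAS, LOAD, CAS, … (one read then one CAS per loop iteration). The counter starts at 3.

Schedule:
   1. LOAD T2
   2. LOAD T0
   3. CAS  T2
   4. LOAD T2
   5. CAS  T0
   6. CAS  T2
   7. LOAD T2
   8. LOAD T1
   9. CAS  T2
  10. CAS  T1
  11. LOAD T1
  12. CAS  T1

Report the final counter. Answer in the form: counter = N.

T2 LOAD — after: cnt=3, r=3 — load
T0 LOAD — after: cnt=3, r=3 — load
T2 CAS — after: cnt=4, r=3 — ok
T2 LOAD — after: cnt=4, r=4 — load
T0 CAS — after: cnt=4, r=3 — retry
T2 CAS — after: cnt=5, r=4 — ok
T2 LOAD — after: cnt=5, r=5 — load
T1 LOAD — after: cnt=5, r=5 — load
T2 CAS — after: cnt=6, r=5 — ok
T1 CAS — after: cnt=6, r=5 — retry
T1 LOAD — after: cnt=6, r=6 — load
T1 CAS — after: cnt=7, r=6 — ok

counter = 7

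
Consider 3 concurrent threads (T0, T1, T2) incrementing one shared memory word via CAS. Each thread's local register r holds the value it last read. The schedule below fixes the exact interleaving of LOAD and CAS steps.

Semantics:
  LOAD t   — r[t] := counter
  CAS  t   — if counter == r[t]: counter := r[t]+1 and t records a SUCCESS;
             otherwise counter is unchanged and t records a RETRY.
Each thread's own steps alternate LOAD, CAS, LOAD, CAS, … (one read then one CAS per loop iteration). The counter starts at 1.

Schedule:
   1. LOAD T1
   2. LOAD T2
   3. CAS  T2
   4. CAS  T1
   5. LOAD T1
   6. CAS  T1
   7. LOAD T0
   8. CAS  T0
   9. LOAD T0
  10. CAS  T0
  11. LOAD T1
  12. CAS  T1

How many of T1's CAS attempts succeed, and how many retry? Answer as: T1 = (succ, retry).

step 1: T1 LOAD ⇒ load; ctr=1 reg=1
step 2: T2 LOAD ⇒ load; ctr=1 reg=1
step 3: T2 CAS ⇒ ok; ctr=2 reg=1
step 4: T1 CAS ⇒ retry; ctr=2 reg=1
step 5: T1 LOAD ⇒ load; ctr=2 reg=2
step 6: T1 CAS ⇒ ok; ctr=3 reg=2
step 7: T0 LOAD ⇒ load; ctr=3 reg=3
step 8: T0 CAS ⇒ ok; ctr=4 reg=3
step 9: T0 LOAD ⇒ load; ctr=4 reg=4
step 10: T0 CAS ⇒ ok; ctr=5 reg=4
step 11: T1 LOAD ⇒ load; ctr=5 reg=5
step 12: T1 CAS ⇒ ok; ctr=6 reg=5

T1 = (2, 1)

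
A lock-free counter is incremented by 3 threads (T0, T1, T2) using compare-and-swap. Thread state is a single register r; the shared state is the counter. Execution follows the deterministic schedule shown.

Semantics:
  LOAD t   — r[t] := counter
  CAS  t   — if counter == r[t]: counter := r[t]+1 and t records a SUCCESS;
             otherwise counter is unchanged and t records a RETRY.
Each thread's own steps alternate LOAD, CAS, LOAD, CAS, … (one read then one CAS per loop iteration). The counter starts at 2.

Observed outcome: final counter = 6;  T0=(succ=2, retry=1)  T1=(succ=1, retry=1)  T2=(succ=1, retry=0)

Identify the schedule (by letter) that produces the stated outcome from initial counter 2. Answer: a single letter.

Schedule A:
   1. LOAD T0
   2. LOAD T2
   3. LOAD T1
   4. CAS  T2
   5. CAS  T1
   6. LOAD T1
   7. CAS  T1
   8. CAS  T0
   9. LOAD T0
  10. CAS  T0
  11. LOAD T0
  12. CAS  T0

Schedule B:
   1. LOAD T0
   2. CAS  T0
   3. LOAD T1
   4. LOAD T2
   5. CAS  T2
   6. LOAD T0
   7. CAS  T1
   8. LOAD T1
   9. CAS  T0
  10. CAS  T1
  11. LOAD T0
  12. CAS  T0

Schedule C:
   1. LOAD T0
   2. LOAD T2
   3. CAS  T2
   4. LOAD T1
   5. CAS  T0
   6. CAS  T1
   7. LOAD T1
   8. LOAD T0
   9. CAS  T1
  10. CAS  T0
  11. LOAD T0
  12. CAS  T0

Tracing schedule A:
1. LOAD T0 → mem=2 r[T0]=2 [LOAD]
2. LOAD T2 → mem=2 r[T2]=2 [LOAD]
3. LOAD T1 → mem=2 r[T1]=2 [LOAD]
4. CAS T2 → mem=3 r[T2]=2 [OK]
5. CAS T1 → mem=3 r[T1]=2 [RETRY]
6. LOAD T1 → mem=3 r[T1]=3 [LOAD]
7. CAS T1 → mem=4 r[T1]=3 [OK]
8. CAS T0 → mem=4 r[T0]=2 [RETRY]
9. LOAD T0 → mem=4 r[T0]=4 [LOAD]
10. CAS T0 → mem=5 r[T0]=4 [OK]
11. LOAD T0 → mem=5 r[T0]=5 [LOAD]
12. CAS T0 → mem=6 r[T0]=5 [OK]

A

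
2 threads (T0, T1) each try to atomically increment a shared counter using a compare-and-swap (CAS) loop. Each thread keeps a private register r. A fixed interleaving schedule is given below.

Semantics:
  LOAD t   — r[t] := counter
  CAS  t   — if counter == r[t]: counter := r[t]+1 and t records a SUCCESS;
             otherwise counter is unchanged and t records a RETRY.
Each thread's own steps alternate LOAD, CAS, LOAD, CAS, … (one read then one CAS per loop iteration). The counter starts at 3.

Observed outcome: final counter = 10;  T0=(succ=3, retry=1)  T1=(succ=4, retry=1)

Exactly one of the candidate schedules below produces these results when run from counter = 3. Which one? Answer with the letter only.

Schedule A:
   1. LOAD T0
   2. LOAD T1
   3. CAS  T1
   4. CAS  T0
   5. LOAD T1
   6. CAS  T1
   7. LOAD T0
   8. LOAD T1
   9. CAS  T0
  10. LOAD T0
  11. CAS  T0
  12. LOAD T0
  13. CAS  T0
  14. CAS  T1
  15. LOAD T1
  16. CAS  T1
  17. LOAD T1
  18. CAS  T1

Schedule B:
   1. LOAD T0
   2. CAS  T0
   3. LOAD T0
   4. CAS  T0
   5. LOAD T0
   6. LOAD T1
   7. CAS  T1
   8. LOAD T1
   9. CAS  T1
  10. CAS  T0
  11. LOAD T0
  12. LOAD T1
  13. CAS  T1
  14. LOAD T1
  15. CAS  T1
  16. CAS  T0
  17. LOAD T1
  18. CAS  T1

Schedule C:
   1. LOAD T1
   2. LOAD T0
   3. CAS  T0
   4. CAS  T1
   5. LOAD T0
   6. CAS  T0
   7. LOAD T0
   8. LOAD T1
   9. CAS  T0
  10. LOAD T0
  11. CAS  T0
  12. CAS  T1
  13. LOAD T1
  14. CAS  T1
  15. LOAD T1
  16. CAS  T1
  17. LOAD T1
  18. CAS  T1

A

Tracing schedule A:
#1 T0 reads 3
#2 T1 reads 3
#3 T1 CAS(3→4) writes; counter now 4
#4 T0 CAS(3→4) fails; counter now 4
#5 T1 reads 4
#6 T1 CAS(4→5) writes; counter now 5
#7 T0 reads 5
#8 T1 reads 5
#9 T0 CAS(5→6) writes; counter now 6
#10 T0 reads 6
#11 T0 CAS(6→7) writes; counter now 7
#12 T0 reads 7
#13 T0 CAS(7→8) writes; counter now 8
#14 T1 CAS(5→6) fails; counter now 8
#15 T1 reads 8
#16 T1 CAS(8→9) writes; counter now 9
#17 T1 reads 9
#18 T1 CAS(9→10) writes; counter now 10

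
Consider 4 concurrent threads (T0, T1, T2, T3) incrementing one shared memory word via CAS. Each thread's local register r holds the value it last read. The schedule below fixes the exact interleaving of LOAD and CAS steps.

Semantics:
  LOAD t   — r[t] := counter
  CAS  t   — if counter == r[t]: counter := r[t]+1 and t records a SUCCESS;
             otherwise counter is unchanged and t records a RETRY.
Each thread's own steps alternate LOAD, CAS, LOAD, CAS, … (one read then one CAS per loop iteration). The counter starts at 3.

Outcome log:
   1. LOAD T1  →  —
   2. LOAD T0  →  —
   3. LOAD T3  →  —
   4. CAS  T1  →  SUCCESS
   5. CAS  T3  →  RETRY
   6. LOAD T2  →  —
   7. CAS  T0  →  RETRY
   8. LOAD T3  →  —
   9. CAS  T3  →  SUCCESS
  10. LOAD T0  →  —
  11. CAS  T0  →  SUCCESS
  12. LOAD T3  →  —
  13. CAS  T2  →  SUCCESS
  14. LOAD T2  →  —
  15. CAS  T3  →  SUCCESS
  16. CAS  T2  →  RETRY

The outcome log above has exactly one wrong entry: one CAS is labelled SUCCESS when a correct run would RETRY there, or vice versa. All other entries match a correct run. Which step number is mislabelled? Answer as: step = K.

step = 13

Re-executing:
T1 LOAD — after: cnt=3, r=3 — load
T0 LOAD — after: cnt=3, r=3 — load
T3 LOAD — after: cnt=3, r=3 — load
T1 CAS — after: cnt=4, r=3 — ok
T3 CAS — after: cnt=4, r=3 — retry
T2 LOAD — after: cnt=4, r=4 — load
T0 CAS — after: cnt=4, r=3 — retry
T3 LOAD — after: cnt=4, r=4 — load
T3 CAS — after: cnt=5, r=4 — ok
T0 LOAD — after: cnt=5, r=5 — load
T0 CAS — after: cnt=6, r=5 — ok
T3 LOAD — after: cnt=6, r=6 — load
T2 CAS — after: cnt=6, r=4 — retry
T2 LOAD — after: cnt=6, r=6 — load
T3 CAS — after: cnt=7, r=6 — ok
T2 CAS — after: cnt=7, r=6 — retry
Log disagrees first at step 13.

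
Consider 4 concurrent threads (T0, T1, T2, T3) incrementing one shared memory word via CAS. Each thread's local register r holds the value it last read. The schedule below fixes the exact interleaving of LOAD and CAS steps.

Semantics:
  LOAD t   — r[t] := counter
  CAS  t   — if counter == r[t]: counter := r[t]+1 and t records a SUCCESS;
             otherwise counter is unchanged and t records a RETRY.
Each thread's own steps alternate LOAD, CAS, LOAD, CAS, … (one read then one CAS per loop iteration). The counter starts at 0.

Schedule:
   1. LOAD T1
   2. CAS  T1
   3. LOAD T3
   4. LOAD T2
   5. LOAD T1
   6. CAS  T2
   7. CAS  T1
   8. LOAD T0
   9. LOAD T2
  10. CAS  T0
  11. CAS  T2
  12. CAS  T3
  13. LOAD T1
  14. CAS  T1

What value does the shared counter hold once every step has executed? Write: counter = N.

counter = 4

   1) LOAD T1:  M=0  r_T1=0
   2) CAS  T1:  M=1  r_T1=0 ✓
   3) LOAD T3:  M=1  r_T3=1
   4) LOAD T2:  M=1  r_T2=1
   5) LOAD T1:  M=1  r_T1=1
   6) CAS  T2:  M=2  r_T2=1 ✓
   7) CAS  T1:  M=2  r_T1=1 ✗
   8) LOAD T0:  M=2  r_T0=2
   9) LOAD T2:  M=2  r_T2=2
  10) CAS  T0:  M=3  r_T0=2 ✓
  11) CAS  T2:  M=3  r_T2=2 ✗
  12) CAS  T3:  M=3  r_T3=1 ✗
  13) LOAD T1:  M=3  r_T1=3
  14) CAS  T1:  M=4  r_T1=3 ✓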